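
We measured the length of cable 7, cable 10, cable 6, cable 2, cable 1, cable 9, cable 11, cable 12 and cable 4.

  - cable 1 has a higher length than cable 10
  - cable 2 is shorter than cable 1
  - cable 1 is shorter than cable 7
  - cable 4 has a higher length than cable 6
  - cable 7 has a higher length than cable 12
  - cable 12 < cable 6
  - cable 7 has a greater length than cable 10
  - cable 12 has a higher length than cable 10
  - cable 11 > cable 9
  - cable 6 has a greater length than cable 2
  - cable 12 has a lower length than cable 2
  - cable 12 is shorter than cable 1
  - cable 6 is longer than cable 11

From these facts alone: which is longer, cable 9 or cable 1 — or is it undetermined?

Following every chain through cable 9: above cable 9 we get cable 11, cable 6, cable 4.
cable 1 is not reached, and no chain runs the other way from cable 1 to cable 9.
So the given relations leave the order of cable 9 and cable 1 undetermined.

undetermined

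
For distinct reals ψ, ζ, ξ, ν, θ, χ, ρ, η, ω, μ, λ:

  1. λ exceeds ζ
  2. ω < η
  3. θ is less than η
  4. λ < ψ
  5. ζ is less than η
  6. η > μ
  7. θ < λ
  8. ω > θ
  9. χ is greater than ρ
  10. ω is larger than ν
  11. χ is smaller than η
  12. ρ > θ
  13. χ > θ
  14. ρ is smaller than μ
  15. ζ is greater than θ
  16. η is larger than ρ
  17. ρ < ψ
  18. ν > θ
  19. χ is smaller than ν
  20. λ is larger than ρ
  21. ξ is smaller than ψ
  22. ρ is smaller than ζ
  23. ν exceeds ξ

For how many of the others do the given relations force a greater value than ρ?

From ρ the given relations immediately reach ζ, λ, ψ, χ, μ, η.
From those, ν — 7 in total.
From those, ω — 8 in total.
No other element is forced above ρ by the given relations, so the count is 8.

8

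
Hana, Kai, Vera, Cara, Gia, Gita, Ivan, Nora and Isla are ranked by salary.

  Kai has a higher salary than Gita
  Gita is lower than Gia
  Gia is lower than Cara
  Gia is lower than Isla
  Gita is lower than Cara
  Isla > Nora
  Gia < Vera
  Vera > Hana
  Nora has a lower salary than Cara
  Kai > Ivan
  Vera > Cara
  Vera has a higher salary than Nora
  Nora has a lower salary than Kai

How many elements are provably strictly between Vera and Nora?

1

Chaining upward from Nora reaches: Cara, Isla, Kai.
Chaining downward from Vera reaches: Gita, Gia, Cara, Hana.
Strictly between Nora and Vera are those in both lists: Cara — 1 element.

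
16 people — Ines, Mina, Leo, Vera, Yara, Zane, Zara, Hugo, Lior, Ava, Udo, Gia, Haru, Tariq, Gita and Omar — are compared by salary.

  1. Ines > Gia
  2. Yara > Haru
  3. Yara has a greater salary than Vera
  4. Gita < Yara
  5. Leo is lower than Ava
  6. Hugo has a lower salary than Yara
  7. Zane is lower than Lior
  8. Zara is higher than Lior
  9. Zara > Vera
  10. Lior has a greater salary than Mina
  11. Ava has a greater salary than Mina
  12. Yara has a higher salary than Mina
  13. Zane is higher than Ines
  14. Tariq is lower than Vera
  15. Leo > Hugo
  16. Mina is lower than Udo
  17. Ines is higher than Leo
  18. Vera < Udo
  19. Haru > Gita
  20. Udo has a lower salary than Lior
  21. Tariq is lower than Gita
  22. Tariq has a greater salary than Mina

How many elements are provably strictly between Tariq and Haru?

1

The relations place Tariq below Haru. An element lies strictly between them when it is forced above Tariq and also forced below Haru.
Above Tariq: {Gita, Vera, Udo, Lior, Yara, Zara}. Below Haru: {Mina, Gita}.
Intersection: {Gita} — 1.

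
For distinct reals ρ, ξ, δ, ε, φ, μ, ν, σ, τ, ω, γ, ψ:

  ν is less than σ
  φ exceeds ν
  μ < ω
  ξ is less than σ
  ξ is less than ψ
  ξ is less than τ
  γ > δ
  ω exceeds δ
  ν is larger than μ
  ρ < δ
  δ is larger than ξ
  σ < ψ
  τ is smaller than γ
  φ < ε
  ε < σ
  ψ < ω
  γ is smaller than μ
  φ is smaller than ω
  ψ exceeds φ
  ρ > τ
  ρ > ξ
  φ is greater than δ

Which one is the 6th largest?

Chaining the given pairs: ξ < τ < ρ < δ < γ < μ < ν < φ < ε < σ < ψ < ω.
Counting 6 from the largest end gives ν.

ν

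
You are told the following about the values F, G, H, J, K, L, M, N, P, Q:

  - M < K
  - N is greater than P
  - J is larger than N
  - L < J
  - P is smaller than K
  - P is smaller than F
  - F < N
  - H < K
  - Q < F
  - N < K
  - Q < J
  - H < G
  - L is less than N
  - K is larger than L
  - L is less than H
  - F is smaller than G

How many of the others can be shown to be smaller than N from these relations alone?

Directly below N: P, L, F.
One step further: Q (4 so far).
Nothing else is reachable below N; 4 in all.

4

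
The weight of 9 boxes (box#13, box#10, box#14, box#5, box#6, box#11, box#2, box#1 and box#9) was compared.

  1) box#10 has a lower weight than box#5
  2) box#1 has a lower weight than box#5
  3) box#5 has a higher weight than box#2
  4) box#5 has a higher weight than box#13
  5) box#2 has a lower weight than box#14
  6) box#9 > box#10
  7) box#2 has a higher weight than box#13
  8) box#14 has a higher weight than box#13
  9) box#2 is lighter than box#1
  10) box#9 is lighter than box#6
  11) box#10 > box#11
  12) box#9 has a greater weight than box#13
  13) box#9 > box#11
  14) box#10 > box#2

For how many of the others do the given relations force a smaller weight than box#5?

5

The elements the relations force below box#5 are box#13, box#2, box#11, box#10, box#1 — no chain reaches any other.
That is 5.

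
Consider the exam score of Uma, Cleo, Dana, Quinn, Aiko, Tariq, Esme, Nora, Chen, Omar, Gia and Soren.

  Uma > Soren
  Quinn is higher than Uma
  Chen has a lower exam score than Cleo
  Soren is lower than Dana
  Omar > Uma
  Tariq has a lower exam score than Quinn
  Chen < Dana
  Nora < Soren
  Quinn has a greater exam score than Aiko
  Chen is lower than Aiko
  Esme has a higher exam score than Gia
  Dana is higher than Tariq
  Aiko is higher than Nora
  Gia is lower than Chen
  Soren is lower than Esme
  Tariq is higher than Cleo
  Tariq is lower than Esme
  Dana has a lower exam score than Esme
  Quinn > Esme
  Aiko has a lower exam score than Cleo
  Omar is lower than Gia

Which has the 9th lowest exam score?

Tariq

The consecutive relations fix a unique order: Nora < Soren < Uma < Omar < Gia < Chen < Aiko < Cleo < Tariq < Dana < Esme < Quinn.
The 9th smallest is Tariq.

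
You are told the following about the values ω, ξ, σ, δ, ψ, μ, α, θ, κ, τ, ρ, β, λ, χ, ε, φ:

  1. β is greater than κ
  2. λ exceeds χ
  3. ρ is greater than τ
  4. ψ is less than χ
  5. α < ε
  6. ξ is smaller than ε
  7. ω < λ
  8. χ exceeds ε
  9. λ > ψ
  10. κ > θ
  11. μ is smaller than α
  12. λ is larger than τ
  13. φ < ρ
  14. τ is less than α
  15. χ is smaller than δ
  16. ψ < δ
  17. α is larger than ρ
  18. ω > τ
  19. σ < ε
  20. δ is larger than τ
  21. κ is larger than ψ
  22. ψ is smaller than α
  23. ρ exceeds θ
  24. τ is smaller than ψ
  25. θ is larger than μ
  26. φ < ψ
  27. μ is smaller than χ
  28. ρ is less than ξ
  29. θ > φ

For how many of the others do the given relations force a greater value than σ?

The elements the relations force above σ are ε, χ, λ, δ — no chain reaches any other.
That is 4.

4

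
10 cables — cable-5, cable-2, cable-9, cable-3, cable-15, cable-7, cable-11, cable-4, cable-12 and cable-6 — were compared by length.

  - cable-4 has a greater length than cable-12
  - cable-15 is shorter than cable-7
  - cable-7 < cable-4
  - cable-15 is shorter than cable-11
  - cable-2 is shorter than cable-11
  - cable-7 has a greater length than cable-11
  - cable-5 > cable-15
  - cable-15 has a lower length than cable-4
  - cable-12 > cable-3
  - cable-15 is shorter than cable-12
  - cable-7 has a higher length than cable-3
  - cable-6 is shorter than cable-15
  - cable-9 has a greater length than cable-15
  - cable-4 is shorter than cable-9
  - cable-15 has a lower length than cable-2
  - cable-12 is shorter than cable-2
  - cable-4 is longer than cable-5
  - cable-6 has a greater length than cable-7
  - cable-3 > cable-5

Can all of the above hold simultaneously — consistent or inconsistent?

We have cable-7 < cable-6 stated directly, yet also cable-6 < cable-15 < cable-5 < cable-3 < cable-12 < cable-2 < cable-11 < cable-7 by chaining the others — so cable-6 < cable-7. Contradiction.

inconsistent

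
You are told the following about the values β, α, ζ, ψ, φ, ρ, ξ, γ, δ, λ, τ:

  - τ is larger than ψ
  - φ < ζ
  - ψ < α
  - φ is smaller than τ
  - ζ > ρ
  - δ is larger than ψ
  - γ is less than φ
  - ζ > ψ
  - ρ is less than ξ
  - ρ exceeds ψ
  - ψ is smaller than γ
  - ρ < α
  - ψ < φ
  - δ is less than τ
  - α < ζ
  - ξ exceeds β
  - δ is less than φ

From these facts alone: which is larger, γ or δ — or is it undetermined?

Following every chain through δ: above δ we get φ, τ, ζ; below δ we get ψ.
γ is not reached, and no chain runs the other way from γ to δ.
So the given relations leave the order of δ and γ undetermined.

undetermined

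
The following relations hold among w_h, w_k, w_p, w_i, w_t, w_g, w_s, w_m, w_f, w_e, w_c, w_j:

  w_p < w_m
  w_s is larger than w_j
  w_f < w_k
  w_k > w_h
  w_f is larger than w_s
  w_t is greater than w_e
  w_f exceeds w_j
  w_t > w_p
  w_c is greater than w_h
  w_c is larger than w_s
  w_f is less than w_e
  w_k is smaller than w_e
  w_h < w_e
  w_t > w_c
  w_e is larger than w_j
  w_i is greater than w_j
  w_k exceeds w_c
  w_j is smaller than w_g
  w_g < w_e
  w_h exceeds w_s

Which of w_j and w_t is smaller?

w_j

w_j < w_s and w_s < w_h give w_j < w_h.
With w_h < w_c: w_j < w_s < w_h < w_c.
Then w_c < w_k extends the chain to w_k.
With w_k < w_e: w_j < w_s < w_h < w_c < w_k < w_e.
With w_e < w_t: w_j < w_s < w_h < w_c < w_k < w_e < w_t.
So w_j < w_t; w_j is the smaller of the two.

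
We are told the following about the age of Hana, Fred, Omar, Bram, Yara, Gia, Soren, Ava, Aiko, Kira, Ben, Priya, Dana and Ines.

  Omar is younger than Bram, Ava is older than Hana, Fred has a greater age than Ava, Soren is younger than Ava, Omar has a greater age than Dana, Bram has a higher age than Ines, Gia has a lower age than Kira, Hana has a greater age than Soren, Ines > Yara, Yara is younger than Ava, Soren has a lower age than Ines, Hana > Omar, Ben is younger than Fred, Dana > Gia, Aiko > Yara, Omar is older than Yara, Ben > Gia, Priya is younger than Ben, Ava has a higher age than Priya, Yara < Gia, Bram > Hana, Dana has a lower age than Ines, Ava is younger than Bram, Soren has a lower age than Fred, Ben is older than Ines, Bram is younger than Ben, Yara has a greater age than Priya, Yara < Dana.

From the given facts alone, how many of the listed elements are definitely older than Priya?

12

The elements the relations force above Priya are Yara, Gia, Dana, Omar, Hana, Ava, Ines, Kira, Bram, Aiko, Ben, Fred — no chain reaches any other.
That is 12.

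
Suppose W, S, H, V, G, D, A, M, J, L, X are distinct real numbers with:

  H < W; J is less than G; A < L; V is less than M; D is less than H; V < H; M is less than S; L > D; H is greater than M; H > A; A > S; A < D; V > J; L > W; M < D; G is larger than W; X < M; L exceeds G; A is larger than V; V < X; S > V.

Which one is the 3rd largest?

W

Piecing the relations together gives one ordering: J < V < X < M < S < A < D < H < W < G < L.
Counting 3 from the largest end gives W.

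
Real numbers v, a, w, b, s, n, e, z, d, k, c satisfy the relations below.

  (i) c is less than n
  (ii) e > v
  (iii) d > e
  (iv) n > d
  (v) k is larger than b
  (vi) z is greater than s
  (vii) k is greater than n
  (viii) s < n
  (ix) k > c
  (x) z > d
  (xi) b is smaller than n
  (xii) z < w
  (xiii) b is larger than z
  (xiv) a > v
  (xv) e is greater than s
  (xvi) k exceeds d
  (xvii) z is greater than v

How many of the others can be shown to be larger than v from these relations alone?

The elements the relations force above v are e, d, z, a, w, b, n, k — no chain reaches any other.
That is 8.

8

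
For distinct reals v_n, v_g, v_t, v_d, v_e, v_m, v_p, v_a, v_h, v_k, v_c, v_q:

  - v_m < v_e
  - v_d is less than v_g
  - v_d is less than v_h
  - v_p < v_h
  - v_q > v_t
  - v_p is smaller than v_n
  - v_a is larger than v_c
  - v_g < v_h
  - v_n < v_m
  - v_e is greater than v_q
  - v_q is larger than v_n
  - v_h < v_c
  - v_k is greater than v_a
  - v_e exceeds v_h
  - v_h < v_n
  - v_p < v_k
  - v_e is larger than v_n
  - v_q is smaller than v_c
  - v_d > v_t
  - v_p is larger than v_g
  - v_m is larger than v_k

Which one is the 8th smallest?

v_c

Piecing the relations together gives one ordering: v_t < v_d < v_g < v_p < v_h < v_n < v_q < v_c < v_a < v_k < v_m < v_e.
Counting 8 from the smallest end gives v_c.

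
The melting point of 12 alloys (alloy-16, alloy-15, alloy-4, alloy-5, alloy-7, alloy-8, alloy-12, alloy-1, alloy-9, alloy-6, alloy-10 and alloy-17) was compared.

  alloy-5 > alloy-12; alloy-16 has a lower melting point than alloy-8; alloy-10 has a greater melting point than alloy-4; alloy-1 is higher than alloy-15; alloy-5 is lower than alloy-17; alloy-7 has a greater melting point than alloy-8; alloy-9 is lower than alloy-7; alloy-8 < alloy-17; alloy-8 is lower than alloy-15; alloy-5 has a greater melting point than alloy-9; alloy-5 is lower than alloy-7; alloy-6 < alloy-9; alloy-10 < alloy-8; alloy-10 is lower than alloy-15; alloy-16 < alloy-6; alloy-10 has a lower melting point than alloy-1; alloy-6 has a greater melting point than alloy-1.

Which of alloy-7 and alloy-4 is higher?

alloy-7

Chaining the given relations: alloy-4 < alloy-10 < alloy-15 < alloy-1 < alloy-6 < alloy-9 < alloy-5 < alloy-7.
So alloy-4 < alloy-7; alloy-7 is the higher of the two.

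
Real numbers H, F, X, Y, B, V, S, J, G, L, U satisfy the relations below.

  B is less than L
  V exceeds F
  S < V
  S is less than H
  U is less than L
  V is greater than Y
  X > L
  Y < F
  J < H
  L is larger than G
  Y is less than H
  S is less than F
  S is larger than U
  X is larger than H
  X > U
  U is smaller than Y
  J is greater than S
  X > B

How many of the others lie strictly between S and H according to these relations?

The relations place S below H. An element lies strictly between them when it is forced above S and also forced below H.
Above S: {F, J, V, X}. Below H: {U, Y, J}.
Intersection: {J} — 1.

1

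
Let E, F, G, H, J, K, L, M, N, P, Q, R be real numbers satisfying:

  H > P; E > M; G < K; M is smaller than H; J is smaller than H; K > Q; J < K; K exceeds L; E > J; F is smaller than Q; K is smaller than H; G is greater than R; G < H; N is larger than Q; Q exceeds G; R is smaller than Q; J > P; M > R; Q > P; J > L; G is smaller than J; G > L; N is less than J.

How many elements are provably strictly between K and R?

The relations place R below K. An element lies strictly between them when it is forced above R and also forced below K.
Above R: {G, M, Q, N, J, E, H}. Below K: {P, L, F, G, Q, N, J}.
Intersection: {G, Q, N, J} — 4.

4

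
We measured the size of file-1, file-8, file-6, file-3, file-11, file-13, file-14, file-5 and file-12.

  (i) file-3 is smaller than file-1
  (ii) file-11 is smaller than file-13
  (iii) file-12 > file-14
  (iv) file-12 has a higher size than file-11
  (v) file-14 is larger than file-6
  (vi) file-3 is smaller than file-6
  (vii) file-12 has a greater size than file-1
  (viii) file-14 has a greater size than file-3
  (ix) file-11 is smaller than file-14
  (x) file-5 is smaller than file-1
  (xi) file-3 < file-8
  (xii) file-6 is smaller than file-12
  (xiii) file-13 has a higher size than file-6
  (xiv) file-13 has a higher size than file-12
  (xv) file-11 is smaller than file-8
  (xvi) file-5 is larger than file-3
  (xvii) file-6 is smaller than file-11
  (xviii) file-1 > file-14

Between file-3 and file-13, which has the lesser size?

file-3

file-3 < file-6 and file-6 < file-11 give file-3 < file-11.
Then file-11 < file-14 extends the chain to file-14.
With file-14 < file-1: file-3 < file-6 < file-11 < file-14 < file-1.
Then file-1 < file-12 extends the chain to file-12.
Then file-12 < file-13 extends the chain to file-13.
So file-3 < file-13; file-3 is the smaller of the two.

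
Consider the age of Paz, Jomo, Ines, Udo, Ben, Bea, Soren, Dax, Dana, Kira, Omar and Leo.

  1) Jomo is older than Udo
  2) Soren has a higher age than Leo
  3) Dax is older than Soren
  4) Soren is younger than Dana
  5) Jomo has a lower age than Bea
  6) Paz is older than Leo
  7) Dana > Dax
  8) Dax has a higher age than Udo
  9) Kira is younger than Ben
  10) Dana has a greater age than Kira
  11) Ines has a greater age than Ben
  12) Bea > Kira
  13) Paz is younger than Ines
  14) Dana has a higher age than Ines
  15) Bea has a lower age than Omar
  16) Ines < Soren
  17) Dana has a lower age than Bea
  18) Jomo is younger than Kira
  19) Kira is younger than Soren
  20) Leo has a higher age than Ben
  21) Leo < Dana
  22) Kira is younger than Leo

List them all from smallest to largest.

The consecutive links are each given: Udo < Jomo; Jomo < Kira; Kira < Ben; Ben < Leo; Leo < Paz; Paz < Ines; Ines < Soren; Soren < Dax; Dax < Dana; Dana < Bea; Bea < Omar.

Udo < Jomo < Kira < Ben < Leo < Paz < Ines < Soren < Dax < Dana < Bea < Omar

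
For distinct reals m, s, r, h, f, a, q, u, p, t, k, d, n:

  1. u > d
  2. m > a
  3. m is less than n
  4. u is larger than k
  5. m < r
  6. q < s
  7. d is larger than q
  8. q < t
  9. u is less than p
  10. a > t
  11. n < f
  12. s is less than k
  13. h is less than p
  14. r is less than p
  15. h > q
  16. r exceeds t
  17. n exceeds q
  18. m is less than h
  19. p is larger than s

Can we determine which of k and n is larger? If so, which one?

Following every chain through n: above n we get f; below n we get q, t, a, m.
k is not reached, and no chain runs the other way from k to n.
So the given relations leave the order of n and k undetermined.

undetermined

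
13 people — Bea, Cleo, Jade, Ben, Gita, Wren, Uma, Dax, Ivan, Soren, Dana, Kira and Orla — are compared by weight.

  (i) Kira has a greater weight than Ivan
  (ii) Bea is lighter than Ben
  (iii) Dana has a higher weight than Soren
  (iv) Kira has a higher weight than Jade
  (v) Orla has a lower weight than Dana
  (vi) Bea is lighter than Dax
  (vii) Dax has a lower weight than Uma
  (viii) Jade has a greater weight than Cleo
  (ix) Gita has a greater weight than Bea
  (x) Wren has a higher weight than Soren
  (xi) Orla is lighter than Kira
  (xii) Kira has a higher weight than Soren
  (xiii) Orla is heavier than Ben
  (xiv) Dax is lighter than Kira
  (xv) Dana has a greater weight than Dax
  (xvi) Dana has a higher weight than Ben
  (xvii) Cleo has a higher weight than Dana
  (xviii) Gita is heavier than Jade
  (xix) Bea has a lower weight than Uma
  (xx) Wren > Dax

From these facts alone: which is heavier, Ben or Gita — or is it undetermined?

Gita

The relevant relations are Ben < Orla; Orla < Dana; Dana < Cleo; Cleo < Jade; Jade < Gita.
Together: Ben < Orla < Dana < Cleo < Jade < Gita.
So Gita is heavier.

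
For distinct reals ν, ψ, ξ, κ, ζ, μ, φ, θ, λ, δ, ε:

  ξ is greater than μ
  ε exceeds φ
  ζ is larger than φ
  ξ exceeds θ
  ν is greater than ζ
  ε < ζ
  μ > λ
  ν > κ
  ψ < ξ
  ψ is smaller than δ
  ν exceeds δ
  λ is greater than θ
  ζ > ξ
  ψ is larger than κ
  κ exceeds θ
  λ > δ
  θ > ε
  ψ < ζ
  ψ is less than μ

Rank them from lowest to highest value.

Each adjacent pair is fixed by a given relation: φ < ε; ε < θ; θ < κ; κ < ψ; ψ < δ; δ < λ; λ < μ; μ < ξ; ξ < ζ; ζ < ν. Chaining them end to end gives the full order.

φ < ε < θ < κ < ψ < δ < λ < μ < ξ < ζ < ν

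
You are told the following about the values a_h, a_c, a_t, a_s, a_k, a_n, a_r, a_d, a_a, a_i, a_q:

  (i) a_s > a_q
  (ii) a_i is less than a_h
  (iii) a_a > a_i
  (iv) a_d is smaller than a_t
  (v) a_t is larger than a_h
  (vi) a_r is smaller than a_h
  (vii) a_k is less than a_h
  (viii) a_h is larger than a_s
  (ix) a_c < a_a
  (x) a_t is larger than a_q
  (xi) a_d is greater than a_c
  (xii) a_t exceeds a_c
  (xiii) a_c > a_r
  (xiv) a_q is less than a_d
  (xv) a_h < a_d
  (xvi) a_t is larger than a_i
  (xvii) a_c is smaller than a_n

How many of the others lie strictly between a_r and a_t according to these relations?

Chaining upward from a_r reaches: a_c, a_h, a_d, a_a, a_n.
Chaining downward from a_t reaches: a_q, a_s, a_k, a_c, a_i, a_h, a_d.
Strictly between a_r and a_t are those in both lists: a_c, a_h, a_d — 3 elements.

3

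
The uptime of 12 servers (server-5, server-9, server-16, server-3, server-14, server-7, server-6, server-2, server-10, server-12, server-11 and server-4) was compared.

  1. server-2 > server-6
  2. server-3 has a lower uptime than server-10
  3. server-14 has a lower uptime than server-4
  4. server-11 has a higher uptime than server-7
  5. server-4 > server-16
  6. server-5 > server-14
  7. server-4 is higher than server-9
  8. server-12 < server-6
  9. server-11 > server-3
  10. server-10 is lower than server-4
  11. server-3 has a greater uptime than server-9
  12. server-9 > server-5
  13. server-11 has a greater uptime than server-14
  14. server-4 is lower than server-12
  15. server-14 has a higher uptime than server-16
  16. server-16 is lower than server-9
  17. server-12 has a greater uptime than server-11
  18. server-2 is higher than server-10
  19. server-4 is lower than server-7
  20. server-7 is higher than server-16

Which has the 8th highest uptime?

Piecing the relations together gives one ordering: server-16 < server-14 < server-5 < server-9 < server-3 < server-10 < server-4 < server-7 < server-11 < server-12 < server-6 < server-2.
The 8th largest is server-3.

server-3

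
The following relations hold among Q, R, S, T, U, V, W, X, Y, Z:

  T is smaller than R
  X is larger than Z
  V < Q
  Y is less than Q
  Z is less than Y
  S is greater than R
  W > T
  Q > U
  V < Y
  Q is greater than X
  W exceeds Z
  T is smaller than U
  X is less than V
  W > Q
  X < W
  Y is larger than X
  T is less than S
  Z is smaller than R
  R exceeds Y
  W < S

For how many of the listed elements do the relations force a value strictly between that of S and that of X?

Chaining upward from X reaches: V, Y, Q, W, R.
Chaining downward from S reaches: T, Z, U, V, Y, Q, W, R.
Strictly between X and S are those in both lists: V, Y, Q, W, R — 5 elements.

5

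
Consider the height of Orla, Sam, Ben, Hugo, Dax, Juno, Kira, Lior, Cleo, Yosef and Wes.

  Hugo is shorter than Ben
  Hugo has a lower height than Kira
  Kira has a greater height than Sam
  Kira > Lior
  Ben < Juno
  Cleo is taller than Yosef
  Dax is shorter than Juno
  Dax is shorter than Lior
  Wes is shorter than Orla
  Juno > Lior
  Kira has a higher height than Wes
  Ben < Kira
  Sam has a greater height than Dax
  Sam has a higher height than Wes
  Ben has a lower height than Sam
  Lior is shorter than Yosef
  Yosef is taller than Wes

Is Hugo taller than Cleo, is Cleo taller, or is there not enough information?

undetermined

Following every chain through Hugo: above Hugo we get Ben, Juno, Sam, Kira.
Cleo is not reached, and no chain runs the other way from Cleo to Hugo.
So the given relations leave the order of Hugo and Cleo undetermined.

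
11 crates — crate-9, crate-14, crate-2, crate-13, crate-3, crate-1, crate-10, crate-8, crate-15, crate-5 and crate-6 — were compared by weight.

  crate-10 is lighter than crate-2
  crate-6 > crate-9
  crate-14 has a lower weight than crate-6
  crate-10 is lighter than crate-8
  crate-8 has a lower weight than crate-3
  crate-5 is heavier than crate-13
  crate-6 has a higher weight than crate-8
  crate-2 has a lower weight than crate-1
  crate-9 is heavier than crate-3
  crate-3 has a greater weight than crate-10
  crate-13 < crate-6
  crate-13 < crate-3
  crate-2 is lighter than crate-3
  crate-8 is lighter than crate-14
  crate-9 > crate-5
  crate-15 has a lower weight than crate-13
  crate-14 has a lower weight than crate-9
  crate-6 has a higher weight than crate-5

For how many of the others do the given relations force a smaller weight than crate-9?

8

From crate-9 the given relations immediately reach crate-14, crate-3, crate-5.
From those, crate-10, crate-8, crate-13, crate-2 — 7 in total.
From those, crate-15 — 8 in total.
No other element is forced below crate-9 by the given relations, so the count is 8.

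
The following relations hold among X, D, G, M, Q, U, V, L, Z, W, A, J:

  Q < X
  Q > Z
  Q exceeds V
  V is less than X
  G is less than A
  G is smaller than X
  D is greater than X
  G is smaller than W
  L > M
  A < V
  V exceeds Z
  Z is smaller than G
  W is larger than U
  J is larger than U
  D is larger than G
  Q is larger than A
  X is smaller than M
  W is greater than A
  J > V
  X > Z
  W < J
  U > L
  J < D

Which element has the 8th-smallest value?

L

Chaining the given pairs: Z < G < A < V < Q < X < M < L < U < W < J < D.
The 8th smallest is L.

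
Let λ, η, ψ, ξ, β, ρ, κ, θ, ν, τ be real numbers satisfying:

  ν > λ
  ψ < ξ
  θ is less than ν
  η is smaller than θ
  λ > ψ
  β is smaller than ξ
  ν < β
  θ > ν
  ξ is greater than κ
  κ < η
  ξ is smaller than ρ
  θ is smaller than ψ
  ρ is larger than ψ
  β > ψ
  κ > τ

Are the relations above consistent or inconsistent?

inconsistent

We have ν < θ stated directly, yet also θ < ψ < λ < ν by chaining the others — so θ < ν. Contradiction.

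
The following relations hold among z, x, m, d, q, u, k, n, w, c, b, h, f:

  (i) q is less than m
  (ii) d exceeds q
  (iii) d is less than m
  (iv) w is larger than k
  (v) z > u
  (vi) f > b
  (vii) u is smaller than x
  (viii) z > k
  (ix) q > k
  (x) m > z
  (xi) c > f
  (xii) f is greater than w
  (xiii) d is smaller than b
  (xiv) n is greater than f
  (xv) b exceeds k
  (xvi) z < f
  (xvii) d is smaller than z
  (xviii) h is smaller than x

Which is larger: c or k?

c

Link the given pairs in sequence: k < q; q < d; d < b; b < f; f < c.
Together: k < q < d < b < f < c.
So k < c; c is the larger of the two.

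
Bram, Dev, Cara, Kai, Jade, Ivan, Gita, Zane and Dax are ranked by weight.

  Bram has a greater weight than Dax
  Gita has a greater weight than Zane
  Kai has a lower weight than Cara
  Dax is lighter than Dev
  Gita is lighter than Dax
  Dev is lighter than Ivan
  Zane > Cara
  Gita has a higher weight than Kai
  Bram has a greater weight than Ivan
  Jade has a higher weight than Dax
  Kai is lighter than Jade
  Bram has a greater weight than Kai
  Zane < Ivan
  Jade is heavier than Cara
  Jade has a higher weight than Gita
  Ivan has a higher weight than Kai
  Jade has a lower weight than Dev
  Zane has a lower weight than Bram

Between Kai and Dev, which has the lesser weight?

Kai < Cara < Zane < Gita < Dax < Jade < Dev, by transitivity through Cara, Zane, Gita, Dax, Jade.
So Kai < Dev; Kai is the lighter of the two.

Kai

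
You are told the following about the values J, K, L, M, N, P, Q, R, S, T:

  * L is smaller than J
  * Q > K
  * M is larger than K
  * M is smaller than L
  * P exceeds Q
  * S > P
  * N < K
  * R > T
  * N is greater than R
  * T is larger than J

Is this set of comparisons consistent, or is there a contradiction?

Chaining the given relations yields M < L < J < T < R < N < K, so M < K. But one relation states K < M. These cannot both hold.

inconsistent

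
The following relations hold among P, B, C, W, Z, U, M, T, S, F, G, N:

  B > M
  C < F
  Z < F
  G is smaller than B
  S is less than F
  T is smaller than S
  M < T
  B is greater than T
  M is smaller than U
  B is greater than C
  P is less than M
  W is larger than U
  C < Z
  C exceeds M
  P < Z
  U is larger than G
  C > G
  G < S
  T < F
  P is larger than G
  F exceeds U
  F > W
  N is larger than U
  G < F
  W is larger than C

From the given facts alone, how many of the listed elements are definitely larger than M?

The elements the relations force above M are C, T, S, B, U, W, Z, N, F — no chain reaches any other.
That is 9.

9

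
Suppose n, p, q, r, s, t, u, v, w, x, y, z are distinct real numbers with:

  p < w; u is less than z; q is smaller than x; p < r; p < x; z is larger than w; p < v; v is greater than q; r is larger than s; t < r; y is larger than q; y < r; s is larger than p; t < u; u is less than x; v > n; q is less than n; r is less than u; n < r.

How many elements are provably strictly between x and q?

Chaining upward from q reaches: y, n, r, u, v, z.
Chaining downward from x reaches: p, y, s, n, t, r, u.
Strictly between q and x are those in both lists: y, n, r, u — 4 elements.

4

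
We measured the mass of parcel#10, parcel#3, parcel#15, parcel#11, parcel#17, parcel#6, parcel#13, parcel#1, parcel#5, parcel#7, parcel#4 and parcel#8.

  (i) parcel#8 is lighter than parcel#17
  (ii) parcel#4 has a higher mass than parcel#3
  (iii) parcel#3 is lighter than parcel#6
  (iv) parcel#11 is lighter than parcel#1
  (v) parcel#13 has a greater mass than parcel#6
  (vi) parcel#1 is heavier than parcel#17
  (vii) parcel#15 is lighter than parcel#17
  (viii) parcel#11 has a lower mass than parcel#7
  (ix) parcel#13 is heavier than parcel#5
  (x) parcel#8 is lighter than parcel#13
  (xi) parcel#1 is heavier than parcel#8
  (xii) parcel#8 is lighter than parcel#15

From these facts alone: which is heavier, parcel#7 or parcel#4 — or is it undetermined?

undetermined

Following every chain through parcel#7: below parcel#7 we get parcel#11.
parcel#4 is not reached, and no chain runs the other way from parcel#4 to parcel#7.
So the given relations leave the order of parcel#7 and parcel#4 undetermined.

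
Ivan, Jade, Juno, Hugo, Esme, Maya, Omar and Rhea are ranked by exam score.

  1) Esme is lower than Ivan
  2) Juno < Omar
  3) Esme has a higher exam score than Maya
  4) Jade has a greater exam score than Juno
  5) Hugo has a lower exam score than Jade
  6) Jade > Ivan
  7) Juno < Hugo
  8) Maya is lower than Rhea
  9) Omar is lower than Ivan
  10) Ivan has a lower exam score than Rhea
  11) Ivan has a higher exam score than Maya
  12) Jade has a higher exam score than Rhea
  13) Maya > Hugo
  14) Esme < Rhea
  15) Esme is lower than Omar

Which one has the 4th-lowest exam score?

Esme

The consecutive relations fix a unique order: Juno < Hugo < Maya < Esme < Omar < Ivan < Rhea < Jade.
Counting 4 from the smallest end gives Esme.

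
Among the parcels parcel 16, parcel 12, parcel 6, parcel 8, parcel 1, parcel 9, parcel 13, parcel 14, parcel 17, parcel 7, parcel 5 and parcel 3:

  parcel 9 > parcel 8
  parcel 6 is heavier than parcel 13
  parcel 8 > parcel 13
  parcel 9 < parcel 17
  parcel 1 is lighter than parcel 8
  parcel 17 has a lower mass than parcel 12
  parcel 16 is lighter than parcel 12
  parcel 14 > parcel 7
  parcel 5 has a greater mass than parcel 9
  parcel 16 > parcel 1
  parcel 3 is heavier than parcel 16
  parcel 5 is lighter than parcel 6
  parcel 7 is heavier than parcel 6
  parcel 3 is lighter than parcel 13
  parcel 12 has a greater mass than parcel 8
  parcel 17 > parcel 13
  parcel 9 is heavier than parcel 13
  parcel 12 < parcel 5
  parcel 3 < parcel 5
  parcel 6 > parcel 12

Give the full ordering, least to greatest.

The consecutive links are each given: parcel 1 < parcel 16; parcel 16 < parcel 3; parcel 3 < parcel 13; parcel 13 < parcel 8; parcel 8 < parcel 9; parcel 9 < parcel 17; parcel 17 < parcel 12; parcel 12 < parcel 5; parcel 5 < parcel 6; parcel 6 < parcel 7; parcel 7 < parcel 14.

parcel 1 < parcel 16 < parcel 3 < parcel 13 < parcel 8 < parcel 9 < parcel 17 < parcel 12 < parcel 5 < parcel 6 < parcel 7 < parcel 14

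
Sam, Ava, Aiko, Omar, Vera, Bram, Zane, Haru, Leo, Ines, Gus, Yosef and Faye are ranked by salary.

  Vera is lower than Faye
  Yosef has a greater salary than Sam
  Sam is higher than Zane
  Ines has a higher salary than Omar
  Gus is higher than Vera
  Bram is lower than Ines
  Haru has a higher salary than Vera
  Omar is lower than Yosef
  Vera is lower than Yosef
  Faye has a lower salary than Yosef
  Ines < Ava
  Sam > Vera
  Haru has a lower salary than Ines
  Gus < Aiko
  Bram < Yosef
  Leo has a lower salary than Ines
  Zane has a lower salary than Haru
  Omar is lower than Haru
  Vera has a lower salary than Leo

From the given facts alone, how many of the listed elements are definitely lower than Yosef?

6

The elements the relations force below Yosef are Bram, Vera, Zane, Omar, Faye, Sam — no chain reaches any other.
That is 6.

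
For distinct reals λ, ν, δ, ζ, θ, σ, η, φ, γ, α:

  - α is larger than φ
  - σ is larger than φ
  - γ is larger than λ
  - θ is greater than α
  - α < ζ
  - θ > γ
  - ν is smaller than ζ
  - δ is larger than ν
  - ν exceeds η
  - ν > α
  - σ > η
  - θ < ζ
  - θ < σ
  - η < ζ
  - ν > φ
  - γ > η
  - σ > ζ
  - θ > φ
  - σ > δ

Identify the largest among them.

σ

φ is not greatest since φ < α; λ is not greatest since λ < γ; α is not greatest since α < ζ; η is not greatest since η < ν; ν is not greatest since ν < δ; γ is not greatest since γ < θ; δ is not greatest since δ < σ; θ is not greatest since θ < σ; ζ is not greatest since ζ < σ.
Only σ has nothing above it, so σ is the largest.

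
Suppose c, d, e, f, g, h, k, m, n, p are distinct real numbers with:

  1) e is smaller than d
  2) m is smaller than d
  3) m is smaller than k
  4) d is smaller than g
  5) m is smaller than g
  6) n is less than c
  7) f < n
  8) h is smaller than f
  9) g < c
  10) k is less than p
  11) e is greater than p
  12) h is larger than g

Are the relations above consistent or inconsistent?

consistent

The single ordering m < k < p < e < d < g < h < f < n < c satisfies every listed relation, so no contradiction arises.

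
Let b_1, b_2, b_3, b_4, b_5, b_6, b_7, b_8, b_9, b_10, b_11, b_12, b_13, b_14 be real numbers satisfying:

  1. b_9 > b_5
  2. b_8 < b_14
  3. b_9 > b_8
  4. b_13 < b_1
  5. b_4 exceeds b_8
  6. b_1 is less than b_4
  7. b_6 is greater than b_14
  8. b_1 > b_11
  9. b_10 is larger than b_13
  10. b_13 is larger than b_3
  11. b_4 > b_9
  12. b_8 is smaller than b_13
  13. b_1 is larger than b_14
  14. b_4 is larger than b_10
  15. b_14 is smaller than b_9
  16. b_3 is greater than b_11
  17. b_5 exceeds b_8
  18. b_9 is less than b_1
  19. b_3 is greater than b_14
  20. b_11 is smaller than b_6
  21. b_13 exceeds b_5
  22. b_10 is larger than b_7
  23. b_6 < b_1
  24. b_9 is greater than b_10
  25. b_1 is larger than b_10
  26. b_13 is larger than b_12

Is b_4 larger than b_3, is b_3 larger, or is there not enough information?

b_4

Following the relations from b_3: b_3 < b_13 < b_10 < b_9 < b_1 < b_4.
So b_4 is larger.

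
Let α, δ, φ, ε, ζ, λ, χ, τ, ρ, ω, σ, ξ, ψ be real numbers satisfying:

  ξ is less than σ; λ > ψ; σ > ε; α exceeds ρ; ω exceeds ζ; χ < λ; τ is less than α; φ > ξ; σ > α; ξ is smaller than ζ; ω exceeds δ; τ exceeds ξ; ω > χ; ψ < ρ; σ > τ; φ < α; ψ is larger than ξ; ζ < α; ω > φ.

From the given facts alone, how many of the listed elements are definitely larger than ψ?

From ψ the given relations immediately reach ρ, λ.
From those, α — 3 in total.
From those, σ — 4 in total.
Nothing else is reachable above ψ; 4 in all.

4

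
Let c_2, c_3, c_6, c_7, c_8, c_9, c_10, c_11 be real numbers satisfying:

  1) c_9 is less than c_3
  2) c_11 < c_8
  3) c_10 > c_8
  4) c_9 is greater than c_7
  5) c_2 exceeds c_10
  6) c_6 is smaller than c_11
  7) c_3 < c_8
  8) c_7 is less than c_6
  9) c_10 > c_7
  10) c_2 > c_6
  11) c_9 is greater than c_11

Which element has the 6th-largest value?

The consecutive relations fix a unique order: c_7 < c_6 < c_11 < c_9 < c_3 < c_8 < c_10 < c_2.
The 6th largest is c_11.

c_11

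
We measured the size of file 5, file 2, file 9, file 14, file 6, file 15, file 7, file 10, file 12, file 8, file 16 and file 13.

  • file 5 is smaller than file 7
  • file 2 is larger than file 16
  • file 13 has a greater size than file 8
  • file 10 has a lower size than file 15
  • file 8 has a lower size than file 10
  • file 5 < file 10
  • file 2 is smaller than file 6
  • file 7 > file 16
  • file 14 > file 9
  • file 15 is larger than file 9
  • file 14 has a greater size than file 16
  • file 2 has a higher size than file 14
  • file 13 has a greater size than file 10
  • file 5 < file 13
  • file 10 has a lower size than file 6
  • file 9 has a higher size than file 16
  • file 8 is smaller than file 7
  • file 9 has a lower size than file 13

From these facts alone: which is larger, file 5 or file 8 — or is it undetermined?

Following every chain through file 5: above file 5 we get file 7, file 10, file 13, file 6, file 15.
file 8 is not reached, and no chain runs the other way from file 8 to file 5.
So the given relations leave the order of file 5 and file 8 undetermined.

undetermined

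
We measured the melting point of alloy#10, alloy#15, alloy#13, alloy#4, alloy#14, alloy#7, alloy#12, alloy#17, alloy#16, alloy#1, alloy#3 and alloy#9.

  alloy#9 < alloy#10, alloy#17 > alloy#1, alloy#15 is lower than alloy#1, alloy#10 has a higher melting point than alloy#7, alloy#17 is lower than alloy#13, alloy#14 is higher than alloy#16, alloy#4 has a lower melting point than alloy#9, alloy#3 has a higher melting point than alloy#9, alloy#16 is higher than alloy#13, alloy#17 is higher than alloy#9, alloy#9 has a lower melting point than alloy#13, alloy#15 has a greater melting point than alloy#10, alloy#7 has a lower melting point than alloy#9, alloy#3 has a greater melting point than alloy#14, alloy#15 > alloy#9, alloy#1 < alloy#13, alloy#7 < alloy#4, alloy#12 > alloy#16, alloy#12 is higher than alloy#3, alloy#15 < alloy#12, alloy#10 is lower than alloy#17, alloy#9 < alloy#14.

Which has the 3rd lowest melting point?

alloy#9

The consecutive relations fix a unique order: alloy#7 < alloy#4 < alloy#9 < alloy#10 < alloy#15 < alloy#1 < alloy#17 < alloy#13 < alloy#16 < alloy#14 < alloy#3 < alloy#12.
Counting 3 from the smallest end gives alloy#9.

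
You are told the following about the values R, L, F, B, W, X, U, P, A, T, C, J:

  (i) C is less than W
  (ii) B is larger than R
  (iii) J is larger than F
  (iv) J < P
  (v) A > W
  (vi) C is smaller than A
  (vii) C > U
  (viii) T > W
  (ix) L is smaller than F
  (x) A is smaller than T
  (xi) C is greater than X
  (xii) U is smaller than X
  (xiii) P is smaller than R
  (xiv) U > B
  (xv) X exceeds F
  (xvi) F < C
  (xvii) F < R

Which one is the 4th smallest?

P

Piecing the relations together gives one ordering: L < F < J < P < R < B < U < X < C < W < A < T.
Counting 4 from the smallest end gives P.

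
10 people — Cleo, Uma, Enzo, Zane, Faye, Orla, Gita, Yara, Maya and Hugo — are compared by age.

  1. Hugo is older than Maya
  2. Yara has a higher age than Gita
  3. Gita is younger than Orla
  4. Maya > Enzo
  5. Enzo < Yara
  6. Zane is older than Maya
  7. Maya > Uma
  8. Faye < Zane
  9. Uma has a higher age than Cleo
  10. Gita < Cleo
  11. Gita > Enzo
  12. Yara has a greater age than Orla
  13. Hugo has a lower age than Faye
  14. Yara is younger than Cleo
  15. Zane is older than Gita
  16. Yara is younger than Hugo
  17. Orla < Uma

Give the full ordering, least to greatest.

Enzo < Gita < Orla < Yara < Cleo < Uma < Maya < Hugo < Faye < Zane

Nothing is placed below Enzo, so it is least; from there Enzo < Gita; Gita < Orla; Orla < Yara; Yara < Cleo; Cleo < Uma; Uma < Maya; Maya < Hugo; Hugo < Faye; Faye < Zane, each given directly.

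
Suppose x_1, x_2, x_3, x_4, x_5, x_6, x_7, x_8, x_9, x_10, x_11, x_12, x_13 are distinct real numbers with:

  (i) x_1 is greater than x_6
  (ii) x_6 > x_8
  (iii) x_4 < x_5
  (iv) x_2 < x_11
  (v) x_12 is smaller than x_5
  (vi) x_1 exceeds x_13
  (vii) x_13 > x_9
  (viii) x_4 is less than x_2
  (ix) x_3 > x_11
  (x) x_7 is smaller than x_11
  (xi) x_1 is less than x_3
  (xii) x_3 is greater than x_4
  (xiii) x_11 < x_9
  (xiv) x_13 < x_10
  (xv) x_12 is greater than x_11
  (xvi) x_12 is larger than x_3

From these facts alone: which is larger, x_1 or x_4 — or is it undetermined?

x_1

Chaining the given relations: x_4 < x_2 < x_11 < x_9 < x_13 < x_1.
So x_1 is larger.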